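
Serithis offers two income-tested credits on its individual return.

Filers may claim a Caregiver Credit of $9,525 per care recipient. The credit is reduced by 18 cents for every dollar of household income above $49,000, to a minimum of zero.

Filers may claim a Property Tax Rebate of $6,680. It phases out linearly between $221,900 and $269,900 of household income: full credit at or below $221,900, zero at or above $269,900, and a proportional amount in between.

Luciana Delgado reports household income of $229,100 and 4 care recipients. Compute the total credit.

$11,360

Caregiver Credit: base = 4 × $9,525 = $38,100. 18% of the $180,100 excess over $49,000 is $32,418; credit = $38,100 − $32,418 = $5,682.
Property Tax Rebate: $229,100 is $7,200 into a $48,000 phase-out range, leaving 40,800/48,000 of the credit: $6,680 × 40,800/48,000 = $5,678.
Total: $5,682 + $5,678 = $11,360.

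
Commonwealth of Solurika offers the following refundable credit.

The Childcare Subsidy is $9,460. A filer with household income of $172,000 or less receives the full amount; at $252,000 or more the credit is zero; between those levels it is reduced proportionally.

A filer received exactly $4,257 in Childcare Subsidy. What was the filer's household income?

$216,000

$4,257 is 4,257/9,460 of the full $9,460, so 5,203/9,460 of the $80,000 range has been used: income = $172,000 + $80,000 × 5,203/9,460 = $216,000.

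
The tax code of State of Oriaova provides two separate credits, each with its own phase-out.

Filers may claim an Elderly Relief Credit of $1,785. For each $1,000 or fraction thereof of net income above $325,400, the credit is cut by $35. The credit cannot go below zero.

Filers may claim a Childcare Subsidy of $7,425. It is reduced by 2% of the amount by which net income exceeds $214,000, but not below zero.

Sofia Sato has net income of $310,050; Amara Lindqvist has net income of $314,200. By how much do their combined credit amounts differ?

$83

Sofia ($310,050): Elderly Relief Credit: $310,050 is at or below the $325,400 threshold, so the full $1,785 applies. Childcare Subsidy: 2% of the $96,050 excess over $214,000 is $1,921; credit = $7,425 − $1,921 = $5,504. total $1,785 + $5,504 = $7,289
Amara ($314,200): Elderly Relief Credit: $314,200 is at or below the $325,400 threshold, so the full $1,785 applies. Childcare Subsidy: 2% of the $100,200 excess over $214,000 is $2,004; credit = $7,425 − $2,004 = $5,421. total $1,785 + $5,421 = $7,206
Difference: |$7,289 − $7,206| = $83.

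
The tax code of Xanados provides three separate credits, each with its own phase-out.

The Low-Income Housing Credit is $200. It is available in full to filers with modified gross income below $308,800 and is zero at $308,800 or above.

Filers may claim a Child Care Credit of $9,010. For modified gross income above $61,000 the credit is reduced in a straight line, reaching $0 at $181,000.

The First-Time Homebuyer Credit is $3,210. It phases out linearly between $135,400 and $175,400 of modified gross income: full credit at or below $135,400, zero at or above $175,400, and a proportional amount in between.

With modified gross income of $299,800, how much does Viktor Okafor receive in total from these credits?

Low-Income Housing Credit: $299,800 is below the $308,800 cutoff, so the full $200 applies.
Child Care Credit: $299,800 is at or above $181,000, so the credit is $0.
First-Time Homebuyer Credit: $299,800 is at or above $175,400, so the credit is $0.
Total: $200 + $0 + $0 = $200.

$200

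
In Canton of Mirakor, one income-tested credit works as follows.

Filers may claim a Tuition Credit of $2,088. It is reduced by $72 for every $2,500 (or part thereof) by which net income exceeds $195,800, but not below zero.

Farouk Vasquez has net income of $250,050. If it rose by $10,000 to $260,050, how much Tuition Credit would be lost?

At $250,050 — income exceeds $195,800 by $54,250, which is 22 full-or-partial $2,500 increments; reduction = 22 × $72 = $1,584, leaving $504.
At $260,050 — income exceeds $195,800 by $64,250, which is 26 full-or-partial $2,500 increments; reduction = 26 × $72 = $1,872, leaving $216.
Lost: $504 − $216 = $288.

$288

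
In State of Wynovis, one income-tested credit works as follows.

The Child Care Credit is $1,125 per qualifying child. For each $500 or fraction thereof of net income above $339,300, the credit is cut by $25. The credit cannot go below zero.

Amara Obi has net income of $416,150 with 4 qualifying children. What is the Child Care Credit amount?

$650

Child Care Credit: base = 4 × $1,125 = $4,500. income exceeds $339,300 by $76,850, which is 154 full-or-partial $500 increments; reduction = 154 × $25 = $3,850, leaving $650.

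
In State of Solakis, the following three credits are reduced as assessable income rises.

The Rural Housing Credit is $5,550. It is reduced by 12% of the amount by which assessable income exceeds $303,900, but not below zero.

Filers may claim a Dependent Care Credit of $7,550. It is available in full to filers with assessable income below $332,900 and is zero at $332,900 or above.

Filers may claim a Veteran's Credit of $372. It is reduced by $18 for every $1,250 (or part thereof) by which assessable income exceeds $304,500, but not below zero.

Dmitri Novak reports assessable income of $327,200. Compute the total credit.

Rural Housing Credit: 12% of the $23,300 excess over $303,900 is $2,796; credit = $5,550 − $2,796 = $2,754.
Dependent Care Credit: $327,200 is below the $332,900 cutoff, so the full $7,550 applies.
Veteran's Credit: income exceeds $304,500 by $22,700, which is 19 full-or-partial $1,250 increments; reduction = 19 × $18 = $342, leaving $30.
Total: $2,754 + $7,550 + $30 = $10,334.

$10,334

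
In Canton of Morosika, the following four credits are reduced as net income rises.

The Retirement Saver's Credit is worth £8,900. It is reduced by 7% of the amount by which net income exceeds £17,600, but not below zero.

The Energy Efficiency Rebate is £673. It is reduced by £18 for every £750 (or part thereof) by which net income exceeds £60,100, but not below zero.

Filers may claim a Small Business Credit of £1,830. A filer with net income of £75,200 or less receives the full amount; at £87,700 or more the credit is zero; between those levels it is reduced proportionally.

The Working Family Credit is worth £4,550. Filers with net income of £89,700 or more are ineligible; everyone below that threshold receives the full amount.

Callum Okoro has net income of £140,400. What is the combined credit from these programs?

£304

Retirement Saver's Credit: 7% of the £122,800 excess over £17,600 is £8,596; credit = £8,900 − £8,596 = £304.
Energy Efficiency Rebate: income exceeds £60,100 by £80,300 → 108 increments × £18 = £1,944 ≥ base, so the credit is £0.
Small Business Credit: £140,400 is at or above £87,700, so the credit is £0.
Working Family Credit: £140,400 meets or exceeds the £89,700 cutoff, so the credit is £0.
Total: £304 + £0 + £0 + £0 = £304.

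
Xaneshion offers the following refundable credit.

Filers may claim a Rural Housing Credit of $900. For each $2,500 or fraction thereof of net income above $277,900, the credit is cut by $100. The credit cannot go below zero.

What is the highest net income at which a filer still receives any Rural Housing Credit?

$297,900

After 8 increments the reduction is 8 × $100 = $800, leaving $100; one more increment wipes it out. Increment 8 ends at excess 8 × $2,500 = $20,000, so the highest qualifying income is $277,900 + $20,000 = $297,900.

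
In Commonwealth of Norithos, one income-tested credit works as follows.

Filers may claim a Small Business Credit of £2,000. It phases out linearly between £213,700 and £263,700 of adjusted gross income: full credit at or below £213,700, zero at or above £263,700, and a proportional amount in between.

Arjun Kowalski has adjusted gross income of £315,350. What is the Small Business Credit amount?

Small Business Credit: £315,350 is at or above £263,700, so the credit is £0.

£0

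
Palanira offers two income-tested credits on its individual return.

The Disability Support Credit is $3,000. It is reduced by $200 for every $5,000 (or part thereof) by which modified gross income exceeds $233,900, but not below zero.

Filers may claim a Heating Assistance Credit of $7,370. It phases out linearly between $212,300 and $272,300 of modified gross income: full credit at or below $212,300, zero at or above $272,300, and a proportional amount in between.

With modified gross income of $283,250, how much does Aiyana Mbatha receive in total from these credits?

$1,000

Disability Support Credit: income exceeds $233,900 by $49,350, which is 10 full-or-partial $5,000 increments; reduction = 10 × $200 = $2,000, leaving $1,000.
Heating Assistance Credit: $283,250 is at or above $272,300, so the credit is $0.
Total: $1,000 + $0 = $1,000.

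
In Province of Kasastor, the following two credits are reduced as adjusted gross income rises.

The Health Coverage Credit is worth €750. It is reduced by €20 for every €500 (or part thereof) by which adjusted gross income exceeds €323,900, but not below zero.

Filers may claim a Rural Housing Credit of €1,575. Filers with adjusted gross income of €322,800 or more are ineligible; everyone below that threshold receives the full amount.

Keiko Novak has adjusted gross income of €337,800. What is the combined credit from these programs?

€190

Health Coverage Credit: income exceeds €323,900 by €13,900, which is 28 full-or-partial €500 increments; reduction = 28 × €20 = €560, leaving €190.
Rural Housing Credit: €337,800 meets or exceeds the €322,800 cutoff, so the credit is €0.
Total: €190 + €0 = €190.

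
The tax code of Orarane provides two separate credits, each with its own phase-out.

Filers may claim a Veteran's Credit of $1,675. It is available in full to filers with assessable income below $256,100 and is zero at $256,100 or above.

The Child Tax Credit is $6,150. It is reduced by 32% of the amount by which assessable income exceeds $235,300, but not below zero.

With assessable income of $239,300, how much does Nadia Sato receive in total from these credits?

Veteran's Credit: $239,300 is below the $256,100 cutoff, so the full $1,675 applies.
Child Tax Credit: 32% of the $4,000 excess over $235,300 is $1,280; credit = $6,150 − $1,280 = $4,870.
Total: $1,675 + $4,870 = $6,545.

$6,545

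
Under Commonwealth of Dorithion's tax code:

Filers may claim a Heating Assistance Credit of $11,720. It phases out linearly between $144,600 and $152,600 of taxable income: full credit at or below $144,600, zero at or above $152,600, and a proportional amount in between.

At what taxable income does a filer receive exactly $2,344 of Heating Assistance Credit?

$151,000

$2,344 is 2,344/11,720 of the full $11,720, so 9,376/11,720 of the $8,000 range has been used: income = $144,600 + $8,000 × 9,376/11,720 = $151,000.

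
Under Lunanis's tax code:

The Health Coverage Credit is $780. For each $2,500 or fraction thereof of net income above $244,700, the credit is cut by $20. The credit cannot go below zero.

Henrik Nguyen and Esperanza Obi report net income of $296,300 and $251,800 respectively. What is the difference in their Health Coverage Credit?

$360

Henrik ($296,300): Health Coverage Credit: income exceeds $244,700 by $51,600, which is 21 full-or-partial $2,500 increments; reduction = 21 × $20 = $420, leaving $360.
Esperanza ($251,800): Health Coverage Credit: income exceeds $244,700 by $7,100, which is 3 full-or-partial $2,500 increments; reduction = 3 × $20 = $60, leaving $720.
Difference: |$360 − $720| = $360.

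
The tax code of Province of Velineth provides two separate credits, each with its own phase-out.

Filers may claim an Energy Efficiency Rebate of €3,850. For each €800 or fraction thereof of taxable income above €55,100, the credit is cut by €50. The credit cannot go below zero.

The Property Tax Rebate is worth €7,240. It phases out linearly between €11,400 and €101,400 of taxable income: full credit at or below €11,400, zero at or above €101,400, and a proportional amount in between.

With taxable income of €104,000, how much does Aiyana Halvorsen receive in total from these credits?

Energy Efficiency Rebate: income exceeds €55,100 by €48,900, which is 62 full-or-partial €800 increments; reduction = 62 × €50 = €3,100, leaving €750.
Property Tax Rebate: €104,000 is at or above €101,400, so the credit is €0.
Total: €750 + €0 = €750.

€750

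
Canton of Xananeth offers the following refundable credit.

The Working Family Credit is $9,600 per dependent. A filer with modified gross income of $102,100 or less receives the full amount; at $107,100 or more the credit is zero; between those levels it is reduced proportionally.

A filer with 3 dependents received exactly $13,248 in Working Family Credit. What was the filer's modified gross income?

$104,800

Full credit = 3 × $9,600 = $28,800.
$13,248 is 13,248/28,800 of the full $28,800, so 15,552/28,800 of the $5,000 range has been used: income = $102,100 + $5,000 × 15,552/28,800 = $104,800.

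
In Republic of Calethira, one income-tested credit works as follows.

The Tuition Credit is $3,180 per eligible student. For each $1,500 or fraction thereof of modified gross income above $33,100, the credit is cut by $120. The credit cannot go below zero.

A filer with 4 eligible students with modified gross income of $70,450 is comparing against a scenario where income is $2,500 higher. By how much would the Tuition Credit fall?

$240

At $70,450 — base = 4 × $3,180 = $12,720. income exceeds $33,100 by $37,350, which is 25 full-or-partial $1,500 increments; reduction = 25 × $120 = $3,000, leaving $9,720.
At $72,950 — base = 4 × $3,180 = $12,720. income exceeds $33,100 by $39,850, which is 27 full-or-partial $1,500 increments; reduction = 27 × $120 = $3,240, leaving $9,480.
Lost: $9,720 − $9,480 = $240.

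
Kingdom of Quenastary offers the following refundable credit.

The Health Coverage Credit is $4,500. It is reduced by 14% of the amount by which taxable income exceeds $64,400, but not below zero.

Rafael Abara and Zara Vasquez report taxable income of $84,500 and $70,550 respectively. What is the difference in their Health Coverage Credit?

$1,953

Rafael ($84,500): Health Coverage Credit: 14% of the $20,100 excess over $64,400 is $2,814; credit = $4,500 − $2,814 = $1,686.
Zara ($70,550): Health Coverage Credit: 14% of the $6,150 excess over $64,400 is $861; credit = $4,500 − $861 = $3,639.
Difference: |$1,686 − $3,639| = $1,953.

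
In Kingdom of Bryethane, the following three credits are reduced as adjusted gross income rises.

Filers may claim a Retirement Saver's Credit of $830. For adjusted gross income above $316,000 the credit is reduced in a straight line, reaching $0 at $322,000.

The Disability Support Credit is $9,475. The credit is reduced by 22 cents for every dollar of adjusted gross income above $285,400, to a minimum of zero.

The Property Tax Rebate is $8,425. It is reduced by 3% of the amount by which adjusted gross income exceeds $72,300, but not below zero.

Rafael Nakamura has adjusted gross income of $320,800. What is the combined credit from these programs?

$2,823

Retirement Saver's Credit: $320,800 is $4,800 into a $6,000 phase-out range, leaving 1,200/6,000 of the credit: $830 × 1,200/6,000 = $166.
Disability Support Credit: 22% of the $35,400 excess over $285,400 is $7,788; credit = $9,475 − $7,788 = $1,687.
Property Tax Rebate: 3% of the $248,500 excess over $72,300 is $7,455; credit = $8,425 − $7,455 = $970.
Total: $166 + $1,687 + $970 = $2,823.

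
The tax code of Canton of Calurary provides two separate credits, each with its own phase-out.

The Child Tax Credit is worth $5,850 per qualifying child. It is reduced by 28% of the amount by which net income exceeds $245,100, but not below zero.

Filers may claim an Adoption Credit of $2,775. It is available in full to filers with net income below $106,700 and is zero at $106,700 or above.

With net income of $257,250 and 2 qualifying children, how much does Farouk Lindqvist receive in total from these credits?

$8,298

Child Tax Credit: base = 2 × $5,850 = $11,700. 28% of the $12,150 excess over $245,100 is $3,402; credit = $11,700 − $3,402 = $8,298.
Adoption Credit: $257,250 meets or exceeds the $106,700 cutoff, so the credit is $0.
Total: $8,298 + $0 = $8,298.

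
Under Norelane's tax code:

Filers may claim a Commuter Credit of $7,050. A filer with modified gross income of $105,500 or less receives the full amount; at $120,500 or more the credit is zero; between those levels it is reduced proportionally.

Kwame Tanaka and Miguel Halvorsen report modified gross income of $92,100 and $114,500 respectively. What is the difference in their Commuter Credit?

Kwame ($92,100): Commuter Credit: $92,100 is at or below the $105,500 threshold, so the full $7,050 applies.
Miguel ($114,500): Commuter Credit: $114,500 is $9,000 into a $15,000 phase-out range, leaving 6,000/15,000 of the credit: $7,050 × 6,000/15,000 = $2,820.
Difference: |$7,050 − $2,820| = $4,230.

$4,230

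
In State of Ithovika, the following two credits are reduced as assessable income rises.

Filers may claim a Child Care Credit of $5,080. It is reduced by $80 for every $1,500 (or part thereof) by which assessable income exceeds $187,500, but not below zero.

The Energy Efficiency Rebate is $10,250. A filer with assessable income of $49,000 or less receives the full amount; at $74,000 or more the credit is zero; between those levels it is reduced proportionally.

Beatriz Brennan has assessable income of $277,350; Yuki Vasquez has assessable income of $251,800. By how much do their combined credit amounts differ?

$1,360

Beatriz ($277,350): Child Care Credit: income exceeds $187,500 by $89,850, which is 60 full-or-partial $1,500 increments; reduction = 60 × $80 = $4,800, leaving $280. Energy Efficiency Rebate: $277,350 is at or above $74,000, so the credit is $0. total $280 + $0 = $280
Yuki ($251,800): Child Care Credit: income exceeds $187,500 by $64,300, which is 43 full-or-partial $1,500 increments; reduction = 43 × $80 = $3,440, leaving $1,640. Energy Efficiency Rebate: $251,800 is at or above $74,000, so the credit is $0. total $1,640 + $0 = $1,640
Difference: |$280 − $1,640| = $1,360.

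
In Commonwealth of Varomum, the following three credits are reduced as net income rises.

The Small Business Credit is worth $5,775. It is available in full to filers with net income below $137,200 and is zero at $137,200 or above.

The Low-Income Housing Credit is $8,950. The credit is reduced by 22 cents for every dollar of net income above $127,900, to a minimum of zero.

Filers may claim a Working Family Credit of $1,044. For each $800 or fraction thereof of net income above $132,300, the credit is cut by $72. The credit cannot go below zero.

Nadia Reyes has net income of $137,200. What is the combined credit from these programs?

Small Business Credit: $137,200 meets or exceeds the $137,200 cutoff, so the credit is $0.
Low-Income Housing Credit: 22% of the $9,300 excess over $127,900 is $2,046; credit = $8,950 − $2,046 = $6,904.
Working Family Credit: income exceeds $132,300 by $4,900, which is 7 full-or-partial $800 increments; reduction = 7 × $72 = $504, leaving $540.
Total: $0 + $6,904 + $540 = $7,444.

$7,444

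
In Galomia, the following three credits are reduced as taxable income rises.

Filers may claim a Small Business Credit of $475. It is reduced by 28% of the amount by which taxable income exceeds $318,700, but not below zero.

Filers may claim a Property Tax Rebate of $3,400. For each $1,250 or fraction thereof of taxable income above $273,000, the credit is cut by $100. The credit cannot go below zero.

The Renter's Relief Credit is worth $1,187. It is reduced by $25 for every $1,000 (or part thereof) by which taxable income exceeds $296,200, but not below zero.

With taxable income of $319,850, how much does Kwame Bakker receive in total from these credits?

$740

Small Business Credit: 28% of the $1,150 excess over $318,700 is $322; credit = $475 − $322 = $153.
Property Tax Rebate: income exceeds $273,000 by $46,850 → 38 increments × $100 = $3,800 ≥ base, so the credit is $0.
Renter's Relief Credit: income exceeds $296,200 by $23,650, which is 24 full-or-partial $1,000 increments; reduction = 24 × $25 = $600, leaving $587.
Total: $153 + $0 + $587 = $740.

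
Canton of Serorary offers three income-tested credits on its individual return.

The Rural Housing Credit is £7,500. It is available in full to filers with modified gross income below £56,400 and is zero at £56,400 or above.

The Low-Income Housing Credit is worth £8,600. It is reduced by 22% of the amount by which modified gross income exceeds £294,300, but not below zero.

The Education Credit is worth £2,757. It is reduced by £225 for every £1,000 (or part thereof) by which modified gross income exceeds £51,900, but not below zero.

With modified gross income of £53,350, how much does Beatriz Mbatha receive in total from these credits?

Rural Housing Credit: £53,350 is below the £56,400 cutoff, so the full £7,500 applies.
Low-Income Housing Credit: £53,350 is at or below the £294,300 threshold, so the full £8,600 applies.
Education Credit: income exceeds £51,900 by £1,450, which is 2 full-or-partial £1,000 increments; reduction = 2 × £225 = £450, leaving £2,307.
Total: £7,500 + £8,600 + £2,307 = £18,407.

£18,407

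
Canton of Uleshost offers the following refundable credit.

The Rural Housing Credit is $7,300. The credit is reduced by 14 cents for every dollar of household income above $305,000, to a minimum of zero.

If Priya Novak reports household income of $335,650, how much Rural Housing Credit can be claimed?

Rural Housing Credit: 14% of the $30,650 excess over $305,000 is $4,291; credit = $7,300 − $4,291 = $3,009.

$3,009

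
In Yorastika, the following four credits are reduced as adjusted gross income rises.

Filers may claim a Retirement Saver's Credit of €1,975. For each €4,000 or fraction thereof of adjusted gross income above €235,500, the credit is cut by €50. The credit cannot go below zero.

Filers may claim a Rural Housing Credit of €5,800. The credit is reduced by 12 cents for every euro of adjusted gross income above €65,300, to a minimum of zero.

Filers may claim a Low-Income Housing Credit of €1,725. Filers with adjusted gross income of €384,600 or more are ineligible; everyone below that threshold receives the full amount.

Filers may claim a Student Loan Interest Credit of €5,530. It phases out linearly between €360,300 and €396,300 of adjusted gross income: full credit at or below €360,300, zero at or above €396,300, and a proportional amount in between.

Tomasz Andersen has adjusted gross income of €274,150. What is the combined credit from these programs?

Retirement Saver's Credit: income exceeds €235,500 by €38,650, which is 10 full-or-partial €4,000 increments; reduction = 10 × €50 = €500, leaving €1,475.
Rural Housing Credit: 12% of the €208,850 excess over €65,300 is €25,062 ≥ base, so the credit is €0.
Low-Income Housing Credit: €274,150 is below the €384,600 cutoff, so the full €1,725 applies.
Student Loan Interest Credit: €274,150 is at or below the €360,300 threshold, so the full €5,530 applies.
Total: €1,475 + €0 + €1,725 + €5,530 = €8,730.

€8,730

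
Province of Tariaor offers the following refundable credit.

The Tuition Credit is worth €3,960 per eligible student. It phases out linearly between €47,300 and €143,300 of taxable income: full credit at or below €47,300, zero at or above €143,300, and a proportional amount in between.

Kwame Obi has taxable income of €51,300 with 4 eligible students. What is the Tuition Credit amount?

Tuition Credit: base = 4 × €3,960 = €15,840. €51,300 is €4,000 into a €96,000 phase-out range, leaving 92,000/96,000 of the credit: €15,840 × 92,000/96,000 = €15,180.

€15,180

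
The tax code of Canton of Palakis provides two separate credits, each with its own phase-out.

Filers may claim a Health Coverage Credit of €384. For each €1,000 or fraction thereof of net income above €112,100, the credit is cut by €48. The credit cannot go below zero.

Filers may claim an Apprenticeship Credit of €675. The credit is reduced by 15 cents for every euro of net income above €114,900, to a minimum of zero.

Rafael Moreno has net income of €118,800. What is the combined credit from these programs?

€138

Health Coverage Credit: income exceeds €112,100 by €6,700, which is 7 full-or-partial €1,000 increments; reduction = 7 × €48 = €336, leaving €48.
Apprenticeship Credit: 15% of the €3,900 excess over €114,900 is €585; credit = €675 − €585 = €90.
Total: €48 + €90 = €138.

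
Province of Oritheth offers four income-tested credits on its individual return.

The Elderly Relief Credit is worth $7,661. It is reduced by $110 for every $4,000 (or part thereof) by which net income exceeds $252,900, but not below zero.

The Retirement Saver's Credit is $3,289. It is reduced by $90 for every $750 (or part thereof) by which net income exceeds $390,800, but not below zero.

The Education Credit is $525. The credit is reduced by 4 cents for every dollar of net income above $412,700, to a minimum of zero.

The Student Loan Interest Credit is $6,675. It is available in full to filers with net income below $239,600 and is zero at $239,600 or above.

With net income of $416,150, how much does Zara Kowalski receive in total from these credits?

$3,767

Elderly Relief Credit: income exceeds $252,900 by $163,250, which is 41 full-or-partial $4,000 increments; reduction = 41 × $110 = $4,510, leaving $3,151.
Retirement Saver's Credit: income exceeds $390,800 by $25,350, which is 34 full-or-partial $750 increments; reduction = 34 × $90 = $3,060, leaving $229.
Education Credit: 4% of the $3,450 excess over $412,700 is $138; credit = $525 − $138 = $387.
Student Loan Interest Credit: $416,150 meets or exceeds the $239,600 cutoff, so the credit is $0.
Total: $3,151 + $229 + $387 + $0 = $3,767.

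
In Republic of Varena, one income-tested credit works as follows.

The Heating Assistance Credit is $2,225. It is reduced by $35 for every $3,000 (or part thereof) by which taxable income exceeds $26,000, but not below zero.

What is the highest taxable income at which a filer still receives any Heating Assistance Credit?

After 63 increments the reduction is 63 × $35 = $2,205, leaving $20; one more increment wipes it out. Increment 63 ends at excess 63 × $3,000 = $189,000, so the highest qualifying income is $26,000 + $189,000 = $215,000.

$215,000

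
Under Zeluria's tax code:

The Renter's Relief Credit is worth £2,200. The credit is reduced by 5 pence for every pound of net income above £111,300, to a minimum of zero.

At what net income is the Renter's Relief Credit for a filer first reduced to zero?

£155,300

The credit falls by 5% of each pound above £111,300, so it reaches zero when the excess is £2,200 / 5% = £44,000: income = £111,300 + £44,000 = £155,300.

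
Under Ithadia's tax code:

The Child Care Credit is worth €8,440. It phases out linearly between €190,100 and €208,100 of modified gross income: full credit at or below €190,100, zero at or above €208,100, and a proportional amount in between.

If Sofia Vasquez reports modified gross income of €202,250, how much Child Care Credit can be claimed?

€2,743

Child Care Credit: €202,250 is €12,150 into a €18,000 phase-out range, leaving 5,850/18,000 of the credit: €8,440 × 5,850/18,000 = €2,743.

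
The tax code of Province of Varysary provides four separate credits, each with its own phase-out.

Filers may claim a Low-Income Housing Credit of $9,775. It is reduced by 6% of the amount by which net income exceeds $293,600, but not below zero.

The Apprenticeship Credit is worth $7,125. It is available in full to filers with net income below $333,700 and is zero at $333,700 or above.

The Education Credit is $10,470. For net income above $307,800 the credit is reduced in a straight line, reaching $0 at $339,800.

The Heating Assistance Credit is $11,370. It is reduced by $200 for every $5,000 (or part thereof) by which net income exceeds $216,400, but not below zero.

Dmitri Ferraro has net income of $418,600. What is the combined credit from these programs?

$5,445

Low-Income Housing Credit: 6% of the $125,000 excess over $293,600 is $7,500; credit = $9,775 − $7,500 = $2,275.
Apprenticeship Credit: $418,600 meets or exceeds the $333,700 cutoff, so the credit is $0.
Education Credit: $418,600 is at or above $339,800, so the credit is $0.
Heating Assistance Credit: income exceeds $216,400 by $202,200, which is 41 full-or-partial $5,000 increments; reduction = 41 × $200 = $8,200, leaving $3,170.
Total: $2,275 + $0 + $0 + $3,170 = $5,445.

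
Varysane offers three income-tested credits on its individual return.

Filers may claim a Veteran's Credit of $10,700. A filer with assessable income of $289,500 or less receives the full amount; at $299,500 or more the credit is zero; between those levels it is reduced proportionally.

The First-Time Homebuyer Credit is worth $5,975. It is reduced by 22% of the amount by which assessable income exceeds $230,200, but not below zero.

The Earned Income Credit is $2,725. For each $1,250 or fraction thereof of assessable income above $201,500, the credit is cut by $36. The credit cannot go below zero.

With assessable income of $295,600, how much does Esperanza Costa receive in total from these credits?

$4,173

Veteran's Credit: $295,600 is $6,100 into a $10,000 phase-out range, leaving 3,900/10,000 of the credit: $10,700 × 3,900/10,000 = $4,173.
First-Time Homebuyer Credit: 22% of the $65,400 excess over $230,200 is $14,388 ≥ base, so the credit is $0.
Earned Income Credit: income exceeds $201,500 by $94,100 → 76 increments × $36 = $2,736 ≥ base, so the credit is $0.
Total: $4,173 + $0 + $0 = $4,173.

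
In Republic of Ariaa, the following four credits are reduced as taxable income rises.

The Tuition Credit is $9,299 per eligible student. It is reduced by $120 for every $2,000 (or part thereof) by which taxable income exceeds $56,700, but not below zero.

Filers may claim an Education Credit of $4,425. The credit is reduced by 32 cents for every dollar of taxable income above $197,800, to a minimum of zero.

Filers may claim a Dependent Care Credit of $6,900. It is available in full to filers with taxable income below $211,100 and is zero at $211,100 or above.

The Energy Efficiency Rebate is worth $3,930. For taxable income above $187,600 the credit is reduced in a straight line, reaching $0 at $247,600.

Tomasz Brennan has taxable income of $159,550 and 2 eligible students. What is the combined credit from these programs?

Tuition Credit: base = 2 × $9,299 = $18,598. income exceeds $56,700 by $102,850, which is 52 full-or-partial $2,000 increments; reduction = 52 × $120 = $6,240, leaving $12,358.
Education Credit: $159,550 is at or below the $197,800 threshold, so the full $4,425 applies.
Dependent Care Credit: $159,550 is below the $211,100 cutoff, so the full $6,900 applies.
Energy Efficiency Rebate: $159,550 is at or below the $187,600 threshold, so the full $3,930 applies.
Total: $12,358 + $4,425 + $6,900 + $3,930 = $27,613.

$27,613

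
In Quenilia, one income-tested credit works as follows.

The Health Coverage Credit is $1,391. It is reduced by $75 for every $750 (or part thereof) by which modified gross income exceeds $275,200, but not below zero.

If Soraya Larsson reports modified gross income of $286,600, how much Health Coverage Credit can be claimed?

Health Coverage Credit: income exceeds $275,200 by $11,400, which is 16 full-or-partial $750 increments; reduction = 16 × $75 = $1,200, leaving $191.

$191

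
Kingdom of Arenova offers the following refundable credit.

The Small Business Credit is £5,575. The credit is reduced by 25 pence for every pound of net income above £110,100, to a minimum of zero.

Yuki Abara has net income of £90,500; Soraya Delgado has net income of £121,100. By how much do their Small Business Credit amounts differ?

Yuki (£90,500): Small Business Credit: £90,500 is at or below the £110,100 threshold, so the full £5,575 applies.
Soraya (£121,100): Small Business Credit: 25% of the £11,000 excess over £110,100 is £2,750; credit = £5,575 − £2,750 = £2,825.
Difference: |£5,575 − £2,825| = £2,750.

£2,750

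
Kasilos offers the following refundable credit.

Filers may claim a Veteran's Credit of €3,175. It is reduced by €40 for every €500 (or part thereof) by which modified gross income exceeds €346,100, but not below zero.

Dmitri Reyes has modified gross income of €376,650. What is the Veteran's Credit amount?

€695

Veteran's Credit: income exceeds €346,100 by €30,550, which is 62 full-or-partial €500 increments; reduction = 62 × €40 = €2,480, leaving €695.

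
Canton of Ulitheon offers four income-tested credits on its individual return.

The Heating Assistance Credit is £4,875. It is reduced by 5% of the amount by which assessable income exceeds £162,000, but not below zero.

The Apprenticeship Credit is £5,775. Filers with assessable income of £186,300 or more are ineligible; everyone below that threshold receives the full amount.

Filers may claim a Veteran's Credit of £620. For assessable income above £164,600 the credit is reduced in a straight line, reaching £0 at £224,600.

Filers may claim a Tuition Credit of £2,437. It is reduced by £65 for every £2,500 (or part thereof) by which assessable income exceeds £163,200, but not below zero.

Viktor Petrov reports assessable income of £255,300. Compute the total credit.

Heating Assistance Credit: 5% of the £93,300 excess over £162,000 is £4,665; credit = £4,875 − £4,665 = £210.
Apprenticeship Credit: £255,300 meets or exceeds the £186,300 cutoff, so the credit is £0.
Veteran's Credit: £255,300 is at or above £224,600, so the credit is £0.
Tuition Credit: income exceeds £163,200 by £92,100, which is 37 full-or-partial £2,500 increments; reduction = 37 × £65 = £2,405, leaving £32.
Total: £210 + £0 + £0 + £32 = £242.

£242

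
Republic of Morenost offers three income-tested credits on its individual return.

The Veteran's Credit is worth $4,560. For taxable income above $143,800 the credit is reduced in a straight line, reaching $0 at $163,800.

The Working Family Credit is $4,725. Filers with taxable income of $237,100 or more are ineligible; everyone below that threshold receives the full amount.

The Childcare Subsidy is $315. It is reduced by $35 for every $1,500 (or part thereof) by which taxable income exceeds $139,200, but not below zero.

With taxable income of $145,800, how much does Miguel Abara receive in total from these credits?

Veteran's Credit: $145,800 is $2,000 into a $20,000 phase-out range, leaving 18,000/20,000 of the credit: $4,560 × 18,000/20,000 = $4,104.
Working Family Credit: $145,800 is below the $237,100 cutoff, so the full $4,725 applies.
Childcare Subsidy: income exceeds $139,200 by $6,600, which is 5 full-or-partial $1,500 increments; reduction = 5 × $35 = $175, leaving $140.
Total: $4,104 + $4,725 + $140 = $8,969.

$8,969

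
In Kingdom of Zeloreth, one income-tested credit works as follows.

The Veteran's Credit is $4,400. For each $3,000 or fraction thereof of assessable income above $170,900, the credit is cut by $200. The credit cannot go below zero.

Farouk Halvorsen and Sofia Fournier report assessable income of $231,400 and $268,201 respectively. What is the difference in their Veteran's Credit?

$200

Farouk ($231,400): Veteran's Credit: income exceeds $170,900 by $60,500, which is 21 full-or-partial $3,000 increments; reduction = 21 × $200 = $4,200, leaving $200.
Sofia ($268,201): Veteran's Credit: income exceeds $170,900 by $97,301 → 33 increments × $200 = $6,600 ≥ base, so the credit is $0.
Difference: |$200 − $0| = $200.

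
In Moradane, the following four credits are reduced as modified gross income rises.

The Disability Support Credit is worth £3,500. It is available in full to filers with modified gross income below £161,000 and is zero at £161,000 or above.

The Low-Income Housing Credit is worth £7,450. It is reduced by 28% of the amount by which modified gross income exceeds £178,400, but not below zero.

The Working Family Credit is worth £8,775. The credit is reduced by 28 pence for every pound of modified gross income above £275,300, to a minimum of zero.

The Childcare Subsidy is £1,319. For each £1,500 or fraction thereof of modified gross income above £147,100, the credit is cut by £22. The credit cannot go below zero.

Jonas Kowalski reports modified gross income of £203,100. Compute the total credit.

£9,792

Disability Support Credit: £203,100 meets or exceeds the £161,000 cutoff, so the credit is £0.
Low-Income Housing Credit: 28% of the £24,700 excess over £178,400 is £6,916; credit = £7,450 − £6,916 = £534.
Working Family Credit: £203,100 is at or below the £275,300 threshold, so the full £8,775 applies.
Childcare Subsidy: income exceeds £147,100 by £56,000, which is 38 full-or-partial £1,500 increments; reduction = 38 × £22 = £836, leaving £483.
Total: £0 + £534 + £8,775 + £483 = £9,792.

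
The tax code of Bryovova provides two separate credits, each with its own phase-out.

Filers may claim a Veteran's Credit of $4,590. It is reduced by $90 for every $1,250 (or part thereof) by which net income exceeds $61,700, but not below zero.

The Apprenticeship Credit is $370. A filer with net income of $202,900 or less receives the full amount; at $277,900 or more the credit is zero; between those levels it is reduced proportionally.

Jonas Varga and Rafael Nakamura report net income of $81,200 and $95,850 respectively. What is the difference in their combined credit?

$1,080

Jonas ($81,200): Veteran's Credit: income exceeds $61,700 by $19,500, which is 16 full-or-partial $1,250 increments; reduction = 16 × $90 = $1,440, leaving $3,150. Apprenticeship Credit: $81,200 is at or below the $202,900 threshold, so the full $370 applies. total $3,150 + $370 = $3,520
Rafael ($95,850): Veteran's Credit: income exceeds $61,700 by $34,150, which is 28 full-or-partial $1,250 increments; reduction = 28 × $90 = $2,520, leaving $2,070. Apprenticeship Credit: $95,850 is at or below the $202,900 threshold, so the full $370 applies. total $2,070 + $370 = $2,440
Difference: |$3,520 − $2,440| = $1,080.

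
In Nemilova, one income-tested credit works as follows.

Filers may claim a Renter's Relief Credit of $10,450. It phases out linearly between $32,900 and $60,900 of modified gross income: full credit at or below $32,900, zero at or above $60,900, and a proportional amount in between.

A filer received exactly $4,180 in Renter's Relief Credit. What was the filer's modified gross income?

$49,700

$4,180 is 4,180/10,450 of the full $10,450, so 6,270/10,450 of the $28,000 range has been used: income = $32,900 + $28,000 × 6,270/10,450 = $49,700.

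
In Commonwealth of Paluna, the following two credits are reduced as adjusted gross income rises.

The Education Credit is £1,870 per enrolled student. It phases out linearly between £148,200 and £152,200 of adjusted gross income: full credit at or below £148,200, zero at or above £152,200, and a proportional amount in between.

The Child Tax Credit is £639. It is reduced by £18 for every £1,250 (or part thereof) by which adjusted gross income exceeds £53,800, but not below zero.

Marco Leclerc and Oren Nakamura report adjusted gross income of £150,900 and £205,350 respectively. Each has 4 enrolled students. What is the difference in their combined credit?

£2,431

Marco (£150,900): Education Credit: base = 4 × £1,870 = £7,480. £150,900 is £2,700 into a £4,000 phase-out range, leaving 1,300/4,000 of the credit: £7,480 × 1,300/4,000 = £2,431. Child Tax Credit: income exceeds £53,800 by £97,100 → 78 increments × £18 = £1,404 ≥ base, so the credit is £0. total £2,431 + £0 = £2,431
Oren (£205,350): Education Credit: base = 4 × £1,870 = £7,480. £205,350 is at or above £152,200, so the credit is £0. Child Tax Credit: income exceeds £53,800 by £151,550 → 122 increments × £18 = £2,196 ≥ base, so the credit is £0. total £0 + £0 = £0
Difference: |£2,431 − £0| = £2,431.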